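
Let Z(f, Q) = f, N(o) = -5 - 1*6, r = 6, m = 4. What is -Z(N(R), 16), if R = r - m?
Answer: 11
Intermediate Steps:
R = 2 (R = 6 - 1*4 = 6 - 4 = 2)
N(o) = -11 (N(o) = -5 - 6 = -11)
-Z(N(R), 16) = -1*(-11) = 11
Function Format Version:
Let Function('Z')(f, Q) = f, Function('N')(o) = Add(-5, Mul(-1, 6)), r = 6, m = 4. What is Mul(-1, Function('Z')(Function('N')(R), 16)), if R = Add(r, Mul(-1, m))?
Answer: 11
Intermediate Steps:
R = 2 (R = Add(6, Mul(-1, 4)) = Add(6, -4) = 2)
Function('N')(o) = -11 (Function('N')(o) = Add(-5, -6) = -11)
Mul(-1, Function('Z')(Function('N')(R), 16)) = Mul(-1, -11) = 11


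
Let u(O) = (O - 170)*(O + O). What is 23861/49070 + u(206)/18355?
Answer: 233154979/180135970 ≈ 1.2943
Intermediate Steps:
u(O) = 2*O*(-170 + O) (u(O) = (-170 + O)*(2*O) = 2*O*(-170 + O))
23861/49070 + u(206)/18355 = 23861/49070 + (2*206*(-170 + 206))/18355 = 23861*(1/49070) + (2*206*36)*(1/18355) = 23861/49070 + 14832*(1/18355) = 23861/49070 + 14832/18355 = 233154979/180135970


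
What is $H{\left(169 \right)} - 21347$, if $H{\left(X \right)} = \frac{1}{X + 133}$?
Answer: $- \frac{6446793}{302} \approx -21347.0$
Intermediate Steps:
$H{\left(X \right)} = \frac{1}{133 + X}$
$H{\left(169 \right)} - 21347 = \frac{1}{133 + 169} - 21347 = \frac{1}{302} - 21347 = - \frac{6446793}{302}$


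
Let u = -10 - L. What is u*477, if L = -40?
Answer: 14310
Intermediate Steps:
u = 30 (u = -10 - 1*(-40) = -10 + 40 = 30)
u*477 = 30*477 = 14310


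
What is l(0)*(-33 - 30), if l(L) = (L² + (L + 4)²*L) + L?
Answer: 0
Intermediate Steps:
l(L) = L + L² + L*(4 + L)² (l(L) = (L² + (4 + L)²*L) + L = (L² + L*(4 + L)²) + L = L + L² + L*(4 + L)²)
l(0)*(-33 - 30) = (0*(1 + 0 + (4 + 0)²))*(-33 - 30) = (0*(1 + 0 + 4²))*(-63) = (0*(1 + 0 + 16))*(-63) = (0*17)*(-63) = 0*(-63) = 0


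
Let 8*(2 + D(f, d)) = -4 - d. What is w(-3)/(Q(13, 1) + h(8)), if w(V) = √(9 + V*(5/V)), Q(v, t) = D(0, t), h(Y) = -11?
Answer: -8*√14/109 ≈ -0.27462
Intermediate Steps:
D(f, d) = -5/2 - d/8 (D(f, d) = -2 + (-4 - d)/8 = -2 + (-½ - d/8) = -5/2 - d/8)
Q(v, t) = -5/2 - t/8
w(V) = √14 (w(V) = √(9 + 5) = √14)
w(-3)/(Q(13, 1) + h(8)) = √14/((-5/2 - ⅛*1) - 11) = √14/((-5/2 - ⅛) - 11) = √14/(-21/8 - 11) = √14/(-109/8) = -8*√14/109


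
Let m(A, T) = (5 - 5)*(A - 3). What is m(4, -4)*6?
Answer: 0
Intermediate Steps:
m(A, T) = 0 (m(A, T) = 0*(-3 + A) = 0)
m(4, -4)*6 = 0*6 = 0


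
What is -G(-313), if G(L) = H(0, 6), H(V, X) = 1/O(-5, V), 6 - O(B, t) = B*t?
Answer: -⅙ ≈ -0.16667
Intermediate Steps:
O(B, t) = 6 - B*t
H(V, X) = 1/(6 + 5*V) (H(V, X) = 1/(6 - 1*(-5)*V) = 1/(6 + 5*V))
G(L) = ⅙ (G(L) = 1/(6 + 5*0) = 1/(6 + 0) = 1/6 = ⅙)
-G(-313) = -1*⅙ = -⅙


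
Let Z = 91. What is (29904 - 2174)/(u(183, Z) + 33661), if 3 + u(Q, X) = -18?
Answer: 2773/3364 ≈ 0.82432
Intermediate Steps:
u(Q, X) = -21 (u(Q, X) = -3 - 18 = -21)
(29904 - 2174)/(u(183, Z) + 33661) = (29904 - 2174)/(-21 + 33661) = 27730/33640 = 27730*(1/33640) = 2773/3364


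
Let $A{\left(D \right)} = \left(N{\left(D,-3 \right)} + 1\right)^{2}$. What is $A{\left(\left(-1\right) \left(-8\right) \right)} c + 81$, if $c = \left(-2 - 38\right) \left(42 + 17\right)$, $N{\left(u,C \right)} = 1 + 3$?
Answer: $-58919$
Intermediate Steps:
$N{\left(u,C \right)} = 4$
$c = -2360$ ($c = \left(-40\right) 59 = -2360$)
$A{\left(D \right)} = 25$ ($A{\left(D \right)} = \left(4 + 1\right)^{2} = 5^{2} = 25$)
$A{\left(\left(-1\right) \left(-8\right) \right)} c + 81 = 25 \left(-2360\right) + 81 = -59000 + 81 = -58919$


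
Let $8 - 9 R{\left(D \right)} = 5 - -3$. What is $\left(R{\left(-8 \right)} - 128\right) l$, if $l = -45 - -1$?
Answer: $5632$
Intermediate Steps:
$l = -44$ ($l = -45 + 1 = -44$)
$R{\left(D \right)} = 0$ ($R{\left(D \right)} = \frac{8}{9} - \frac{5 - -3}{9} = \frac{8}{9} - \frac{5 + 3}{9} = \frac{8}{9} - \frac{8}{9} = 0$)
$\left(R{\left(-8 \right)} - 128\right) l = \left(0 - 128\right) \left(-44\right) = \left(-128\right) \left(-44\right) = 5632$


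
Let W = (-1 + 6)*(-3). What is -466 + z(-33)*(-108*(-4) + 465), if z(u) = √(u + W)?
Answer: -466 + 3588*I*√3 ≈ -466.0 + 6214.6*I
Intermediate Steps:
W = -15 (W = 5*(-3) = -15)
z(u) = √(-15 + u) (z(u) = √(u - 15) = √(-15 + u))
-466 + z(-33)*(-108*(-4) + 465) = -466 + √(-15 - 33)*(-108*(-4) + 465) = -466 + √(-48)*(432 + 465) = -466 + (4*I*√3)*897 = -466 + 3588*I*√3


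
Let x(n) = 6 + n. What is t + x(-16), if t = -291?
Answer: -301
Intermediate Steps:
t + x(-16) = -291 + (6 - 16) = -291 - 10 = -301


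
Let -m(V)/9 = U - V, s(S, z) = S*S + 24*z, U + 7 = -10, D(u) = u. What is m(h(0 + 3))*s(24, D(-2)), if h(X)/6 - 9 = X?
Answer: 422928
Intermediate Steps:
h(X) = 54 + 6*X
U = -17 (U = -7 - 10 = -17)
s(S, z) = S**2 + 24*z
m(V) = 153 + 9*V (m(V) = -9*(-17 - V) = 153 + 9*V)
m(h(0 + 3))*s(24, D(-2)) = (153 + 9*(54 + 6*(0 + 3)))*(24**2 + 24*(-2)) = (153 + 9*(54 + 6*3))*(576 - 48) = (153 + 9*(54 + 18))*528 = (153 + 9*72)*528 = (153 + 648)*528 = 801*528 = 422928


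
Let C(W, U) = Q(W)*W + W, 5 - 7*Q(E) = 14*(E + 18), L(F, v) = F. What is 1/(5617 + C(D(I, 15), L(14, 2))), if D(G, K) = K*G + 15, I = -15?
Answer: -1/75383 ≈ -1.3266e-5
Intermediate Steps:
D(G, K) = 15 + G*K (D(G, K) = G*K + 15 = 15 + G*K)
Q(E) = -247/7 - 2*E (Q(E) = 5/7 - 2*(E + 18) = 5/7 - 2*(18 + E) = 5/7 - (252 + 14*E)/7 = 5/7 + (-36 - 2*E) = -247/7 - 2*E)
C(W, U) = W + W*(-247/7 - 2*W) (C(W, U) = (-247/7 - 2*W)*W + W = W*(-247/7 - 2*W) + W = W + W*(-247/7 - 2*W))
1/(5617 + C(D(I, 15), L(14, 2))) = 1/(5617 - 2*(15 - 15*15)*(120 + 7*(15 - 15*15))/7) = 1/(5617 - 2*(15 - 225)*(120 + 7*(15 - 225))/7) = 1/(5617 - 2/7*(-210)*(120 + 7*(-210))) = 1/(5617 - 2/7*(-210)*(120 - 1470)) = 1/(5617 - 2/7*(-210)*(-1350)) = 1/(5617 - 81000) = 1/(-75383) = -1/75383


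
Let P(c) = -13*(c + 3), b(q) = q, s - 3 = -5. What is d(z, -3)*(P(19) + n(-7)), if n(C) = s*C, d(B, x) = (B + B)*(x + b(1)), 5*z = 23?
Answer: 25024/5 ≈ 5004.8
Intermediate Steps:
s = -2 (s = 3 - 5 = -2)
z = 23/5 (z = (⅕)*23 = 23/5 ≈ 4.6000)
d(B, x) = 2*B*(1 + x) (d(B, x) = (B + B)*(x + 1) = (2*B)*(1 + x) = 2*B*(1 + x))
P(c) = -39 - 13*c (P(c) = -13*(3 + c) = -39 - 13*c)
n(C) = -2*C
d(z, -3)*(P(19) + n(-7)) = (2*(23/5)*(1 - 3))*((-39 - 13*19) - 2*(-7)) = (2*(23/5)*(-2))*((-39 - 247) + 14) = -92*(-286 + 14)/5 = -92/5*(-272) = 25024/5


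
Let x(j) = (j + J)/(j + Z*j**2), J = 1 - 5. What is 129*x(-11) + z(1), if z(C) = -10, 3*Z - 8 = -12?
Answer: 635/517 ≈ 1.2282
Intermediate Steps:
Z = -4/3 (Z = 8/3 + (1/3)*(-12) = 8/3 - 4 = -4/3 ≈ -1.3333)
J = -4
x(j) = (-4 + j)/(j - 4*j**2/3) (x(j) = (j - 4)/(j - 4*j**2/3) = (-4 + j)/(j - 4*j**2/3))
129*x(-11) + z(1) = 129*(3*(4 - 1*(-11))/(-11*(-3 + 4*(-11)))) - 10 = 129*(3*(-1/11)*(4 + 11)/(-3 - 44)) - 10 = 129*(3*(-1/11)*15/(-47)) - 10 = 129*(3*(-1/11)*(-1/47)*15) - 10 = 129*(45/517) - 10 = 5805/517 - 10 = 635/517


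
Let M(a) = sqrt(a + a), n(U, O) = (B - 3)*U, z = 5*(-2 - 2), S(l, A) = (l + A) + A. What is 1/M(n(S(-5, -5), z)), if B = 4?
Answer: -I*sqrt(30)/30 ≈ -0.18257*I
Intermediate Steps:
S(l, A) = l + 2*A (S(l, A) = (A + l) + A = l + 2*A)
z = -20 (z = 5*(-4) = -20)
n(U, O) = U (n(U, O) = (4 - 3)*U = 1*U = U)
M(a) = sqrt(2)*sqrt(a) (M(a) = sqrt(2*a) = sqrt(2)*sqrt(a))
1/M(n(S(-5, -5), z)) = 1/(sqrt(2)*sqrt(-5 + 2*(-5))) = 1/(sqrt(2)*sqrt(-5 - 10)) = 1/(sqrt(2)*sqrt(-15)) = 1/(sqrt(2)*(I*sqrt(15))) = 1/(I*sqrt(30)) = -I*sqrt(30)/30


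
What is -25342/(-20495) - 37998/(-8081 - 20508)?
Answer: 1503271448/585931555 ≈ 2.5656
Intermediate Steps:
-25342/(-20495) - 37998/(-8081 - 20508) = -25342*(-1/20495) - 37998/(-28589) = 25342/20495 - 37998*(-1/28589) = 25342/20495 + 37998/28589 = 1503271448/585931555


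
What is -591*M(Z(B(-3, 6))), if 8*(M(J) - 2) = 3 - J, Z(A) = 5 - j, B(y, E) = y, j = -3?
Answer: -6501/8 ≈ -812.63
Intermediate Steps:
Z(A) = 8 (Z(A) = 5 - 1*(-3) = 5 + 3 = 8)
M(J) = 19/8 - J/8 (M(J) = 2 + (3 - J)/8 = 2 + (3/8 - J/8) = 19/8 - J/8)
-591*M(Z(B(-3, 6))) = -591*(19/8 - ⅛*8) = -591*(19/8 - 1) = -591*11/8 = -6501/8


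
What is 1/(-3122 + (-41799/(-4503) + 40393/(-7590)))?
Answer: -11392590/35522544403 ≈ -0.00032071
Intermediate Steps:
1/(-3122 + (-41799/(-4503) + 40393/(-7590))) = 1/(-3122 + (-41799*(-1/4503) + 40393*(-1/7590))) = 1/(-3122 + (13933/1501 - 40393/7590)) = 1/(-3122 + 45121577/11392590) = 1/(-35522544403/11392590) = -11392590/35522544403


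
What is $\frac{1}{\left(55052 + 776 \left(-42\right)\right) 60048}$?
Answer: $\frac{1}{1348678080} \approx 7.4147 \cdot 10^{-10}$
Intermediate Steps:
$\frac{1}{\left(55052 + 776 \left(-42\right)\right) 60048} = \frac{1}{55052 - 32592} \cdot \frac{1}{60048} = \frac{1}{22460} \cdot \frac{1}{60048} = \frac{1}{1348678080}$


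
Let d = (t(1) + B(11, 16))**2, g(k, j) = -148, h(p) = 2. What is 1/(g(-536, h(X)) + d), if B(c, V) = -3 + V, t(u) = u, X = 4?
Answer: 1/48 ≈ 0.020833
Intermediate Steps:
d = 196 (d = (1 + (-3 + 16))**2 = (1 + 13)**2 = 14**2 = 196)
1/(g(-536, h(X)) + d) = 1/(-148 + 196) = 1/48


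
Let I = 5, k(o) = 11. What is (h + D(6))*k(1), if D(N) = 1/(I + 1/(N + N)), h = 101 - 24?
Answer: 51799/61 ≈ 849.16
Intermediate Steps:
h = 77
D(N) = 1/(5 + 1/(2*N)) (D(N) = 1/(5 + 1/(N + N)) = 1/(5 + 1/(2*N)))
(h + D(6))*k(1) = (77 + 2*6/(1 + 10*6))*11 = (77 + 2*6/(1 + 60))*11 = (77 + 2*6/61)*11 = (77 + 2*6*(1/61))*11 = (77 + 12/61)*11 = (4709/61)*11 = 51799/61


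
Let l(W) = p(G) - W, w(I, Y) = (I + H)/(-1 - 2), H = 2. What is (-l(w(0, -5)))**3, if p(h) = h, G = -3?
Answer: 343/27 ≈ 12.704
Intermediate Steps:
w(I, Y) = -2/3 - I/3 (w(I, Y) = (I + 2)/(-1 - 2) = (2 + I)/(-3) = (2 + I)*(-1/3) = -2/3 - I/3)
l(W) = -3 - W
(-l(w(0, -5)))**3 = (-(-3 - (-2/3 - 1/3*0)))**3 = (-(-3 - (-2/3 + 0)))**3 = (-(-3 - 1*(-2/3)))**3 = (-(-3 + 2/3))**3 = (-1*(-7/3))**3 = (7/3)**3 = 343/27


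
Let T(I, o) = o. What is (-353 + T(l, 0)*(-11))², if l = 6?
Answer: 124609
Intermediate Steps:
(-353 + T(l, 0)*(-11))² = (-353 + 0*(-11))² = (-353 + 0)² = (-353)² = 124609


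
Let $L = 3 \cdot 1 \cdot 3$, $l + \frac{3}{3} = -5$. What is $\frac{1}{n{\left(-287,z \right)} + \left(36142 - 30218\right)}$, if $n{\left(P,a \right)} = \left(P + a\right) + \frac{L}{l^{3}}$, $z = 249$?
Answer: $\frac{24}{141263} \approx 0.0001699$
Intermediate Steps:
$l = -6$ ($l = -1 - 5 = -6$)
$L = 9$ ($L = 3 \cdot 3 = 9$)
$n{\left(P,a \right)} = - \frac{1}{24} + P + a$ ($n{\left(P,a \right)} = \left(P + a\right) + \frac{9}{\left(-6\right)^{3}} = \left(P + a\right) + \frac{9}{-216} = \left(P + a\right) + 9 \left(- \frac{1}{216}\right) = \left(P + a\right) - \frac{1}{24} = - \frac{1}{24} + P + a$)
$\frac{1}{n{\left(-287,z \right)} + \left(36142 - 30218\right)} = \frac{1}{\left(- \frac{1}{24} - 287 + 249\right) + \left(36142 - 30218\right)} = \frac{1}{- \frac{913}{24} + 5924} = \frac{1}{\frac{141263}{24}} = \frac{24}{141263}$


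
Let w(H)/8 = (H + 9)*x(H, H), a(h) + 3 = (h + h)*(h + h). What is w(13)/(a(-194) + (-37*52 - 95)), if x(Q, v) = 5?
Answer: 40/6751 ≈ 0.0059250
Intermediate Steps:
a(h) = -3 + 4*h**2 (a(h) = -3 + (h + h)*(h + h) = -3 + (2*h)*(2*h) = -3 + 4*h**2)
w(H) = 360 + 40*H (w(H) = 8*((H + 9)*5) = 8*((9 + H)*5) = 8*(45 + 5*H) = 360 + 40*H)
w(13)/(a(-194) + (-37*52 - 95)) = (360 + 40*13)/((-3 + 4*(-194)**2) + (-37*52 - 95)) = (360 + 520)/((-3 + 4*37636) + (-1924 - 95)) = 880/((-3 + 150544) - 2019) = 880/(150541 - 2019) = 880/148522 = 880*(1/148522) = 40/6751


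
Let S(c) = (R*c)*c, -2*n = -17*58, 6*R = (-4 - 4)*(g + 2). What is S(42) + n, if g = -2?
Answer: 493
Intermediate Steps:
R = 0 (R = ((-4 - 4)*(-2 + 2))/6 = (-8*0)/6 = (⅙)*0 = 0)
n = 493 (n = -(-17)*58/2 = -½*(-986) = 493)
S(c) = 0 (S(c) = (0*c)*c = 0*c = 0)
S(42) + n = 0 + 493 = 493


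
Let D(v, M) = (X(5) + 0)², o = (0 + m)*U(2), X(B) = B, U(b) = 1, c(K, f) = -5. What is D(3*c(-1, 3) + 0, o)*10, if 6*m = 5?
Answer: 250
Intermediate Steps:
m = ⅚ (m = (⅙)*5 = ⅚ ≈ 0.83333)
o = ⅚ (o = (0 + ⅚)*1 = (⅚)*1 = ⅚ ≈ 0.83333)
D(v, M) = 25 (D(v, M) = (5 + 0)² = 5² = 25)
D(3*c(-1, 3) + 0, o)*10 = 25*10 = 250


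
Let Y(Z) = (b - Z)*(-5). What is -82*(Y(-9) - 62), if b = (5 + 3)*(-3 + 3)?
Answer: 8774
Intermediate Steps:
b = 0 (b = 8*0 = 0)
Y(Z) = 5*Z (Y(Z) = (0 - Z)*(-5) = -Z*(-5) = 5*Z)
-82*(Y(-9) - 62) = -82*(5*(-9) - 62) = -82*(-45 - 62) = -82*(-107) = 8774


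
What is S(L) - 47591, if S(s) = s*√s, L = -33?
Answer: -47591 - 33*I*√33 ≈ -47591.0 - 189.57*I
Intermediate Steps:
S(s) = s^(3/2)
S(L) - 47591 = (-33)^(3/2) - 47591 = -33*I*√33 - 47591 = -47591 - 33*I*√33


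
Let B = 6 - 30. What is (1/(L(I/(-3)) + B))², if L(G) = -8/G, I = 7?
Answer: 49/20736 ≈ 0.0023630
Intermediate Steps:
B = -24
(1/(L(I/(-3)) + B))² = (1/(-8/(7/(-3)) - 24))² = (1/(-8/(7*(-⅓)) - 24))² = (1/(-8/(-7/3) - 24))² = (1/(-8*(-3/7) - 24))² = (1/(24/7 - 24))² = (1/(-144/7))² = (-7/144)² = 49/20736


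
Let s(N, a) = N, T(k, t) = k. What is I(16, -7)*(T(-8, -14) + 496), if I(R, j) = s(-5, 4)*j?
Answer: 17080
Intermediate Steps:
I(R, j) = -5*j
I(16, -7)*(T(-8, -14) + 496) = (-5*(-7))*(-8 + 496) = 35*488 = 17080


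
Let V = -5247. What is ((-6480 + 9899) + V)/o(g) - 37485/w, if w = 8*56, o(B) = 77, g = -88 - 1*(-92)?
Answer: -529327/4928 ≈ -107.41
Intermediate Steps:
g = 4 (g = -88 + 92 = 4)
w = 448
((-6480 + 9899) + V)/o(g) - 37485/w = ((-6480 + 9899) - 5247)/77 - 37485/448 = (3419 - 5247)*(1/77) - 37485*1/448 = -1828*1/77 - 5355/64 = -1828/77 - 5355/64 = -529327/4928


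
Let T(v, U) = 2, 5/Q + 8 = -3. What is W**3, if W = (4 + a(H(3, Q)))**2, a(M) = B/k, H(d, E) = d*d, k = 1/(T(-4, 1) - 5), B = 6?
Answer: 7529536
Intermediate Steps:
Q = -5/11 (Q = 5/(-8 - 3) = 5/(-11) = 5*(-1/11) = -5/11 ≈ -0.45455)
k = -1/3 (k = 1/(2 - 5) = 1/(-3) = -1/3 ≈ -0.33333)
H(d, E) = d**2
a(M) = -18 (a(M) = 6/(-1/3) = 6*(-3) = -18)
W = 196 (W = (4 - 18)**2 = (-14)**2 = 196)
W**3 = 196**3 = 7529536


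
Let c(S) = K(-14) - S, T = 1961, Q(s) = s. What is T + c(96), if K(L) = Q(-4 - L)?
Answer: 1875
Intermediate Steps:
K(L) = -4 - L
c(S) = 10 - S (c(S) = (-4 - 1*(-14)) - S = (-4 + 14) - S = 10 - S)
T + c(96) = 1961 + (10 - 1*96) = 1961 + (10 - 96) = 1961 - 86 = 1875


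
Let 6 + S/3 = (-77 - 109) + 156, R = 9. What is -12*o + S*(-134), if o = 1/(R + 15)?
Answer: 28943/2 ≈ 14472.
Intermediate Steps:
o = 1/24 (o = 1/(9 + 15) = 1/24 ≈ 0.041667)
S = -108 (S = -18 + 3*((-77 - 109) + 156) = -18 + 3*(-186 + 156) = -18 + 3*(-30) = -18 - 90 = -108)
-12*o + S*(-134) = -12*1/24 - 108*(-134) = -1/2 + 14472 = 28943/2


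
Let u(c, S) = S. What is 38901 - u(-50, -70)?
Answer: 38971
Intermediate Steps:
38901 - u(-50, -70) = 38901 - 1*(-70) = 38901 + 70 = 38971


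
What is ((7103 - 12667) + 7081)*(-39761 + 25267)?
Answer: -21987398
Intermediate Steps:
((7103 - 12667) + 7081)*(-39761 + 25267) = (-5564 + 7081)*(-14494) = 1517*(-14494) = -21987398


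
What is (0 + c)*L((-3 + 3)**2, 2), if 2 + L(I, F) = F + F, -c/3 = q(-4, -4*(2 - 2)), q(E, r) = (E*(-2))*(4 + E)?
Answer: 0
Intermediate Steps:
q(E, r) = -2*E*(4 + E) (q(E, r) = (-2*E)*(4 + E) = -2*E*(4 + E))
c = 0 (c = -(-6)*(-4)*(4 - 4) = -(-6)*(-4)*0 = -3*0 = 0)
L(I, F) = -2 + 2*F (L(I, F) = -2 + (F + F) = -2 + 2*F)
(0 + c)*L((-3 + 3)**2, 2) = (0 + 0)*(-2 + 2*2) = 0*(-2 + 4) = 0*2 = 0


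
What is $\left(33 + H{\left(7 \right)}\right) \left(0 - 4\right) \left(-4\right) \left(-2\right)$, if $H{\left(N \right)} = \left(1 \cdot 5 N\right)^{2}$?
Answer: $-40256$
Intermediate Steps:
$H{\left(N \right)} = 25 N^{2}$ ($H{\left(N \right)} = \left(5 N\right)^{2} = 25 N^{2}$)
$\left(33 + H{\left(7 \right)}\right) \left(0 - 4\right) \left(-4\right) \left(-2\right) = \left(33 + 25 \cdot 7^{2}\right) \left(0 - 4\right) \left(-4\right) \left(-2\right) = \left(33 + 25 \cdot 49\right) \left(-4\right) \left(-4\right) \left(-2\right) = \left(33 + 1225\right) 16 \left(-2\right) = 1258 \left(-32\right) = -40256$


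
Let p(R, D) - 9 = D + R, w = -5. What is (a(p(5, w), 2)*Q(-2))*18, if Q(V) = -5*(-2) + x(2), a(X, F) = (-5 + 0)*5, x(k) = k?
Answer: -5400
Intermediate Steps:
p(R, D) = 9 + D + R (p(R, D) = 9 + (D + R) = 9 + D + R)
a(X, F) = -25 (a(X, F) = -5*5 = -25)
Q(V) = 12 (Q(V) = -5*(-2) + 2 = 10 + 2 = 12)
(a(p(5, w), 2)*Q(-2))*18 = -25*12*18 = -300*18 = -5400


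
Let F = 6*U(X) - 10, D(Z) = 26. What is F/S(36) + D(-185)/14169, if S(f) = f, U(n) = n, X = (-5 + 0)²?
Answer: 165383/42507 ≈ 3.8907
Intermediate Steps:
X = 25 (X = (-5)² = 25)
F = 140 (F = 6*25 - 10 = 150 - 10 = 140)
F/S(36) + D(-185)/14169 = 140/36 + 26/14169 = 140*(1/36) + 26*(1/14169) = 35/9 + 26/14169 = 165383/42507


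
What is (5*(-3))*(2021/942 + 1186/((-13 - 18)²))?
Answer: -15296965/301754 ≈ -50.693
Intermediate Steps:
(5*(-3))*(2021/942 + 1186/((-13 - 18)²)) = -15*(2021*(1/942) + 1186/((-31)²)) = -15*(2021/942 + 1186/961) = -15*3059393/905262 = -15296965/301754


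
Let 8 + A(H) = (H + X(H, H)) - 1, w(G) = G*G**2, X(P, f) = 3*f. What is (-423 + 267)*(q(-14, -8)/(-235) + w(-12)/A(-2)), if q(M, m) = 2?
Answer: -63343176/3995 ≈ -15856.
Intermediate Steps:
w(G) = G**3
A(H) = -9 + 4*H (A(H) = -8 + ((H + 3*H) - 1) = -8 + (4*H - 1) = -8 + (-1 + 4*H) = -9 + 4*H)
(-423 + 267)*(q(-14, -8)/(-235) + w(-12)/A(-2)) = (-423 + 267)*(2/(-235) + (-12)**3/(-9 + 4*(-2))) = -156*(2*(-1/235) - 1728/(-9 - 8)) = -156*(-2/235 - 1728/(-17)) = -156*(-2/235 - 1728*(-1/17)) = -156*(-2/235 + 1728/17) = -156*406046/3995 = -63343176/3995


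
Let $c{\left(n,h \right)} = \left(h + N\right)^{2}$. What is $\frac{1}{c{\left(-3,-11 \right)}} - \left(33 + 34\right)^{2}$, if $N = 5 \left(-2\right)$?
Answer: $- \frac{1979648}{441} \approx -4489.0$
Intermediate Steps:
$N = -10$
$c{\left(n,h \right)} = \left(-10 + h\right)^{2}$ ($c{\left(n,h \right)} = \left(h - 10\right)^{2} = \left(-10 + h\right)^{2}$)
$\frac{1}{c{\left(-3,-11 \right)}} - \left(33 + 34\right)^{2} = \frac{1}{\left(-10 - 11\right)^{2}} - \left(33 + 34\right)^{2} = \frac{1}{\left(-21\right)^{2}} - 67^{2} = \frac{1}{441} - 4489 = - \frac{1979648}{441}$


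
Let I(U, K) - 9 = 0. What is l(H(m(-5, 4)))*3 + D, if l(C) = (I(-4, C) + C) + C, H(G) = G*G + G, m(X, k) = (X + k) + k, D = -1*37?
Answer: 62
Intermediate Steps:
I(U, K) = 9 (I(U, K) = 9 + 0 = 9)
D = -37
m(X, k) = X + 2*k
H(G) = G + G**2 (H(G) = G**2 + G = G + G**2)
l(C) = 9 + 2*C (l(C) = (9 + C) + C = 9 + 2*C)
l(H(m(-5, 4)))*3 + D = (9 + 2*((-5 + 2*4)*(1 + (-5 + 2*4))))*3 - 37 = (9 + 2*((-5 + 8)*(1 + (-5 + 8))))*3 - 37 = (9 + 2*(3*(1 + 3)))*3 - 37 = (9 + 2*(3*4))*3 - 37 = (9 + 2*12)*3 - 37 = (9 + 24)*3 - 37 = 33*3 - 37 = 99 - 37 = 62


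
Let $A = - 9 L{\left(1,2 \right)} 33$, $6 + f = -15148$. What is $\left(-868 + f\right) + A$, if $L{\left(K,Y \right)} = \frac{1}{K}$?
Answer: $-16319$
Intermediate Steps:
$f = -15154$ ($f = -6 - 15148 = -15154$)
$A = -297$ ($A = - \frac{9}{1} \cdot 33 = \left(-9\right) 1 \cdot 33 = \left(-9\right) 33 = -297$)
$\left(-868 + f\right) + A = \left(-868 - 15154\right) - 297 = -16022 - 297 = -16319$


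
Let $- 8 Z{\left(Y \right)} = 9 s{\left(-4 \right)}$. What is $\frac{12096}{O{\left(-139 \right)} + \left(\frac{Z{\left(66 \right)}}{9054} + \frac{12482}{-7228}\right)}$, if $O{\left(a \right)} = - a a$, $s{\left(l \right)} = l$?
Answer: $- \frac{43977233664}{70251327203} \approx -0.626$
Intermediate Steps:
$O{\left(a \right)} = - a^{2}$
$Z{\left(Y \right)} = \frac{9}{2}$ ($Z{\left(Y \right)} = - \frac{9 \left(-4\right)}{8} = \left(- \frac{1}{8}\right) \left(-36\right) = \frac{9}{2}$)
$\frac{12096}{O{\left(-139 \right)} + \left(\frac{Z{\left(66 \right)}}{9054} + \frac{12482}{-7228}\right)} = \frac{12096}{- \left(-139\right)^{2} + \left(\frac{9}{2 \cdot 9054} + \frac{12482}{-7228}\right)} = \frac{12096}{\left(-1\right) 19321 + \left(\frac{9}{2} \cdot \frac{1}{9054} + 12482 \left(- \frac{1}{7228}\right)\right)} = \frac{12096}{-19321 + \left(\frac{1}{2012} - \frac{6241}{3614}\right)} = \frac{12096}{-19321 - \frac{6276639}{3635684}} = \frac{12096}{- \frac{70251327203}{3635684}} = 12096 \left(- \frac{3635684}{70251327203}\right) = - \frac{43977233664}{70251327203}$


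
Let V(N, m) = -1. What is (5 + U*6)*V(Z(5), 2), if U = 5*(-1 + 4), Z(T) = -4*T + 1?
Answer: -95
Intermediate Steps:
Z(T) = 1 - 4*T
U = 15 (U = 5*3 = 15)
(5 + U*6)*V(Z(5), 2) = (5 + 15*6)*(-1) = (5 + 90)*(-1) = 95*(-1) = -95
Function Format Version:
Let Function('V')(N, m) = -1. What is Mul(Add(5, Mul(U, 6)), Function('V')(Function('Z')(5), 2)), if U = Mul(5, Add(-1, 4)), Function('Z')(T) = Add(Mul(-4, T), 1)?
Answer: -95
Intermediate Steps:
Function('Z')(T) = Add(1, Mul(-4, T))
U = 15 (U = Mul(5, 3) = 15)
Mul(Add(5, Mul(U, 6)), Function('V')(Function('Z')(5), 2)) = Mul(Add(5, Mul(15, 6)), -1) = Mul(Add(5, 90), -1) = Mul(95, -1) = -95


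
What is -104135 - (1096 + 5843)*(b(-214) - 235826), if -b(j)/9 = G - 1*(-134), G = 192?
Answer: 1656651505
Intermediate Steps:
b(j) = -2934 (b(j) = -9*(192 - 1*(-134)) = -9*(192 + 134) = -9*326 = -2934)
-104135 - (1096 + 5843)*(b(-214) - 235826) = -104135 - (1096 + 5843)*(-2934 - 235826) = -104135 - 6939*(-238760) = -104135 - 1*(-1656755640) = -104135 + 1656755640 = 1656651505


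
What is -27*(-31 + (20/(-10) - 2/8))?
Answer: 3591/4 ≈ 897.75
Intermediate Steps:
-27*(-31 + (20/(-10) - 2/8)) = -27*(-31 + (20*(-⅒) - 2*⅛)) = -27*(-31 + (-2 - ¼)) = -27*(-31 - 9/4) = -27*(-133/4) = 3591/4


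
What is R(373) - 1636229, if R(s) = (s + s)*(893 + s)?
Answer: -691793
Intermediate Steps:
R(s) = 2*s*(893 + s) (R(s) = (2*s)*(893 + s) = 2*s*(893 + s))
R(373) - 1636229 = 2*373*(893 + 373) - 1636229 = 2*373*1266 - 1636229 = 944436 - 1636229 = -691793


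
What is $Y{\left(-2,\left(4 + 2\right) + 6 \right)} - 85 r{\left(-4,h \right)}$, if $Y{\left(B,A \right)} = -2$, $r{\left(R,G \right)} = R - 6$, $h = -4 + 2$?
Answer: $848$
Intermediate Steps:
$h = -2$
$r{\left(R,G \right)} = -6 + R$ ($r{\left(R,G \right)} = R - 6 = -6 + R$)
$Y{\left(-2,\left(4 + 2\right) + 6 \right)} - 85 r{\left(-4,h \right)} = -2 - 85 \left(-6 - 4\right) = -2 - -850 = -2 + 850 = 848$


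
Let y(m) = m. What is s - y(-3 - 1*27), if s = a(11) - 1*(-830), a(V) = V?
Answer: 871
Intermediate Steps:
s = 841 (s = 11 - 1*(-830) = 11 + 830 = 841)
s - y(-3 - 1*27) = 841 - (-3 - 1*27) = 841 - (-3 - 27) = 841 - 1*(-30) = 841 + 30 = 871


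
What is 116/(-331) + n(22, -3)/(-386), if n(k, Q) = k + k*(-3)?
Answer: -15106/63883 ≈ -0.23646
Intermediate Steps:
n(k, Q) = -2*k (n(k, Q) = k - 3*k = -2*k)
116/(-331) + n(22, -3)/(-386) = 116/(-331) - 2*22/(-386) = 116*(-1/331) - 44*(-1/386) = -116/331 + 22/193 = -15106/63883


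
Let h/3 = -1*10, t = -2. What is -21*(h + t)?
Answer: 672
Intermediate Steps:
h = -30 (h = 3*(-1*10) = 3*(-10) = -30)
-21*(h + t) = -21*(-30 - 2) = -21*(-32) = 672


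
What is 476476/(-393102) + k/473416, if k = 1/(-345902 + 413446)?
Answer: -7617996037807801/6284995421661504 ≈ -1.2121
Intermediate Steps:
k = 1/67544 ≈ 1.4805e-5
476476/(-393102) + k/473416 = 476476/(-393102) + (1/67544)/473416 = 476476*(-1/393102) + (1/67544)*(1/473416) = -238238/196551 + 1/31976410304 = -7617996037807801/6284995421661504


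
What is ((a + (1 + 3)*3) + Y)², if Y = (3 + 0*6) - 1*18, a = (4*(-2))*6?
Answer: 2601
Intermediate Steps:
a = -48 (a = -8*6 = -48)
Y = -15 (Y = (3 + 0) - 18 = 3 - 18 = -15)
((a + (1 + 3)*3) + Y)² = ((-48 + (1 + 3)*3) - 15)² = ((-48 + 4*3) - 15)² = ((-48 + 12) - 15)² = (-36 - 15)² = (-51)² = 2601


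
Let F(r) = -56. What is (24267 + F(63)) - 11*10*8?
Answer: 23331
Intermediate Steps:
(24267 + F(63)) - 11*10*8 = (24267 - 56) - 11*10*8 = 24211 - 110*8 = 24211 - 880 = 23331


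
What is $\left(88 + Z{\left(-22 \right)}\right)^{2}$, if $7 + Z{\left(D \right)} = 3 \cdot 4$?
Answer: $8649$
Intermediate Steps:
$Z{\left(D \right)} = 5$ ($Z{\left(D \right)} = -7 + 3 \cdot 4 = -7 + 12 = 5$)
$\left(88 + Z{\left(-22 \right)}\right)^{2} = \left(88 + 5\right)^{2} = 93^{2} = 8649$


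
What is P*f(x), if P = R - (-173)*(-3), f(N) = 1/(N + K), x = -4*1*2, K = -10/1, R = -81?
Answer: 100/3 ≈ 33.333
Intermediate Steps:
K = -10 (K = -10*1 = -10)
x = -8 (x = -4*2 = -8)
f(N) = 1/(-10 + N) (f(N) = 1/(N - 10) = 1/(-10 + N))
P = -600 (P = -81 - (-173)*(-3) = -81 - 1*519 = -81 - 519 = -600)
P*f(x) = -600/(-10 - 8) = -600/(-18) = -600*(-1/18) = 100/3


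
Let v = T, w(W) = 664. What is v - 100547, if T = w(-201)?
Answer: -99883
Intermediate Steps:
T = 664
v = 664
v - 100547 = 664 - 100547 = -99883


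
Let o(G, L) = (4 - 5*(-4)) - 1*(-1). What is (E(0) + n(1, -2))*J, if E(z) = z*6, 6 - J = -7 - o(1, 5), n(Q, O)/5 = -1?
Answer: -190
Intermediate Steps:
n(Q, O) = -5 (n(Q, O) = 5*(-1) = -5)
o(G, L) = 25 (o(G, L) = (4 + 20) + 1 = 24 + 1 = 25)
J = 38 (J = 6 - (-7 - 1*25) = 6 - (-7 - 25) = 6 - 1*(-32) = 6 + 32 = 38)
E(z) = 6*z
(E(0) + n(1, -2))*J = (6*0 - 5)*38 = (0 - 5)*38 = -5*38 = -190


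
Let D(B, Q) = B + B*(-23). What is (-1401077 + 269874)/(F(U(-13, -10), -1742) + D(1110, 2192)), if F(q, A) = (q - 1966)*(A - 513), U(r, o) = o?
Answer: -1131203/4431460 ≈ -0.25527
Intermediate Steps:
D(B, Q) = -22*B (D(B, Q) = B - 23*B = -22*B)
F(q, A) = (-1966 + q)*(-513 + A)
(-1401077 + 269874)/(F(U(-13, -10), -1742) + D(1110, 2192)) = (-1401077 + 269874)/((1008558 - 1966*(-1742) - 513*(-10) - 1742*(-10)) - 22*1110) = -1131203/((1008558 + 3424772 + 5130 + 17420) - 24420) = -1131203/(4455880 - 24420) = -1131203/4431460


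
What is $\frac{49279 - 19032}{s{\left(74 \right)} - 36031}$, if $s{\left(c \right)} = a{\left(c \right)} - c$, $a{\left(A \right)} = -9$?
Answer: $- \frac{30247}{36114} \approx -0.83754$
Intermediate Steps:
$s{\left(c \right)} = -9 - c$
$\frac{49279 - 19032}{s{\left(74 \right)} - 36031} = \frac{49279 - 19032}{\left(-9 - 74\right) - 36031} = \frac{30247}{\left(-9 - 74\right) - 36031} = \frac{30247}{-83 - 36031} = \frac{30247}{-36114} = 30247 \left(- \frac{1}{36114}\right) = - \frac{30247}{36114}$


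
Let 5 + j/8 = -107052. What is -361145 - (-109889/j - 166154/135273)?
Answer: -41840461058603233/115855372488 ≈ -3.6114e+5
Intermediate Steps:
j = -856456 (j = -40 + 8*(-107052) = -40 - 856416 = -856456)
-361145 - (-109889/j - 166154/135273) = -361145 - (-109889/(-856456) - 166154/135273) = -361145 - (-109889*(-1/856456) - 166154*1/135273) = -361145 - (109889/856456 - 166154/135273) = -361145 - 1*(-127438575527/115855372488) = -361145 + 127438575527/115855372488 = -41840461058603233/115855372488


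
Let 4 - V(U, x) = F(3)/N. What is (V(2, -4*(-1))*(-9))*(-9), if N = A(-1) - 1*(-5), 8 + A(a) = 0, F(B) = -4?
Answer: 216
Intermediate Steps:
A(a) = -8 (A(a) = -8 + 0 = -8)
N = -3 (N = -8 - 1*(-5) = -8 + 5 = -3)
V(U, x) = 8/3 (V(U, x) = 4 - (-4)/(-3) = 4 - (-4)*(-1)/3 = 4 - 1*4/3 = 4 - 4/3 = 8/3)
(V(2, -4*(-1))*(-9))*(-9) = ((8/3)*(-9))*(-9) = -24*(-9) = 216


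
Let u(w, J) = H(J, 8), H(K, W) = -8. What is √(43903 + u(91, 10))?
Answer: √43895 ≈ 209.51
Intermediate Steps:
u(w, J) = -8
√(43903 + u(91, 10)) = √(43903 - 8) = √43895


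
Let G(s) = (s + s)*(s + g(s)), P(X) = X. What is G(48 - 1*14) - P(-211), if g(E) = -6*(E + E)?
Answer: -25221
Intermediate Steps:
g(E) = -12*E
G(s) = -22*s² (G(s) = (s + s)*(s - 12*s) = (2*s)*(-11*s) = -22*s²)
G(48 - 1*14) - P(-211) = -22*(48 - 1*14)² - 1*(-211) = -22*(48 - 14)² + 211 = -22*34² + 211 = -22*1156 + 211 = -25432 + 211 = -25221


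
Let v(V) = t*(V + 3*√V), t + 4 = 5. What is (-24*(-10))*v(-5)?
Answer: -1200 + 720*I*√5 ≈ -1200.0 + 1610.0*I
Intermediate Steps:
t = 1 (t = -4 + 5 = 1)
v(V) = V + 3*√V (v(V) = 1*(V + 3*√V) = V + 3*√V)
(-24*(-10))*v(-5) = (-24*(-10))*(-5 + 3*√(-5)) = 240*(-5 + 3*(I*√5)) = 240*(-5 + 3*I*√5) = -1200 + 720*I*√5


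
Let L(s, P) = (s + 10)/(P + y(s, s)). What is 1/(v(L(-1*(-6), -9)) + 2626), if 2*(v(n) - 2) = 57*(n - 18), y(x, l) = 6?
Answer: 1/1963 ≈ 0.00050942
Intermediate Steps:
L(s, P) = (10 + s)/(6 + P) (L(s, P) = (s + 10)/(P + 6) = (10 + s)/(6 + P))
v(n) = -511 + 57*n/2 (v(n) = 2 + (57*(n - 18))/2 = 2 + (57*(-18 + n))/2 = 2 + (-1026 + 57*n)/2 = 2 + (-513 + 57*n/2) = -511 + 57*n/2)
1/(v(L(-1*(-6), -9)) + 2626) = 1/((-511 + 57*((10 - 1*(-6))/(6 - 9))/2) + 2626) = 1/((-511 + 57*((10 + 6)/(-3))/2) + 2626) = 1/((-511 + 57*(-1/3*16)/2) + 2626) = 1/((-511 + (57/2)*(-16/3)) + 2626) = 1/((-511 - 152) + 2626) = 1/(-663 + 2626) = 1/1963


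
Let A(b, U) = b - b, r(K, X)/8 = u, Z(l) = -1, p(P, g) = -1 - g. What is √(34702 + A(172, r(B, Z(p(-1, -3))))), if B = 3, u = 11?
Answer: √34702 ≈ 186.28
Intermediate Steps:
r(K, X) = 88 (r(K, X) = 8*11 = 88)
A(b, U) = 0
√(34702 + A(172, r(B, Z(p(-1, -3))))) = √(34702 + 0) = √34702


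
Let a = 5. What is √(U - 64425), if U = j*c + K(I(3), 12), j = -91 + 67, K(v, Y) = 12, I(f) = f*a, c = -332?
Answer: I*√56445 ≈ 237.58*I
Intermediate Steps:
I(f) = 5*f (I(f) = f*5 = 5*f)
j = -24
U = 7980 (U = -24*(-332) + 12 = 7968 + 12 = 7980)
√(U - 64425) = √(7980 - 64425) = √(-56445) = I*√56445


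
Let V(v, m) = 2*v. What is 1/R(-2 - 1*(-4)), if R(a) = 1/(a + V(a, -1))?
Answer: 6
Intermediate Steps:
R(a) = 1/(3*a) (R(a) = 1/(a + 2*a) = 1/(3*a))
1/R(-2 - 1*(-4)) = 1/(1/(3*(-2 - 1*(-4)))) = 1/(1/(3*(-2 + 4))) = 1/((⅓)/2) = 1/((⅓)*(½)) = 1/(⅙) = 6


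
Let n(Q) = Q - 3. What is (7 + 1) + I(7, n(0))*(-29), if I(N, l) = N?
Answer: -195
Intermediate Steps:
n(Q) = -3 + Q
(7 + 1) + I(7, n(0))*(-29) = (7 + 1) + 7*(-29) = 8 - 203 = -195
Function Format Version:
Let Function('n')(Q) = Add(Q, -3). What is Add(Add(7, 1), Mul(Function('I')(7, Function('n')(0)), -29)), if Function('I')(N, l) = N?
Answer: -195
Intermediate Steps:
Function('n')(Q) = Add(-3, Q)
Add(Add(7, 1), Mul(Function('I')(7, Function('n')(0)), -29)) = Add(Add(7, 1), Mul(7, -29)) = Add(8, -203) = -195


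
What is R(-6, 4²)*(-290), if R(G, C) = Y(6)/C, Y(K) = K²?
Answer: -1305/2 ≈ -652.50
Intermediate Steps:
R(G, C) = 36/C (R(G, C) = 6²/C = 36/C)
R(-6, 4²)*(-290) = (36/(4²))*(-290) = (36/16)*(-290) = (36*(1/16))*(-290) = (9/4)*(-290) = -1305/2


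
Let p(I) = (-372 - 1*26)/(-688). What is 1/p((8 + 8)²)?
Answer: 344/199 ≈ 1.7286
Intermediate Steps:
p(I) = 199/344 (p(I) = (-372 - 26)*(-1/688) = -398*(-1/688) = 199/344)
1/p((8 + 8)²) = 1/(199/344) = 344/199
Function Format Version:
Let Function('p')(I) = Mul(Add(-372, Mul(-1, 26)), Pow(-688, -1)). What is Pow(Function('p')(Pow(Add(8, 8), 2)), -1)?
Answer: Rational(344, 199) ≈ 1.7286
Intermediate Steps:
Function('p')(I) = Rational(199, 344) (Function('p')(I) = Mul(Add(-372, -26), Rational(-1, 688)) = Mul(-398, Rational(-1, 688)) = Rational(199, 344))
Pow(Function('p')(Pow(Add(8, 8), 2)), -1) = Pow(Rational(199, 344), -1) = Rational(344, 199)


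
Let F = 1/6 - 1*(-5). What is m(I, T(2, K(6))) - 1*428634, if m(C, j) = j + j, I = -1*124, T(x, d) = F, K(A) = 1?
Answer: -1285871/3 ≈ -4.2862e+5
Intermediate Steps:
F = 31/6 (F = 1/6 + 5 = 31/6 ≈ 5.1667)
T(x, d) = 31/6
I = -124
m(C, j) = 2*j
m(I, T(2, K(6))) - 1*428634 = 2*(31/6) - 1*428634 = 31/3 - 428634 = -1285871/3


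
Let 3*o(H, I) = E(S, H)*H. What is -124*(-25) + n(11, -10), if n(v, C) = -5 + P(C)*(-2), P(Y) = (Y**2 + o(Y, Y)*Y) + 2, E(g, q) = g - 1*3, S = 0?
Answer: 3091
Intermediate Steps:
E(g, q) = -3 + g (E(g, q) = g - 3 = -3 + g)
o(H, I) = -H (o(H, I) = ((-3 + 0)*H)/3 = (-3*H)/3 = -H)
P(Y) = 2 (P(Y) = (Y**2 + (-Y)*Y) + 2 = (Y**2 - Y**2) + 2 = 0 + 2 = 2)
n(v, C) = -9 (n(v, C) = -5 + 2*(-2) = -5 - 4 = -9)
-124*(-25) + n(11, -10) = -124*(-25) - 9 = 3100 - 9 = 3091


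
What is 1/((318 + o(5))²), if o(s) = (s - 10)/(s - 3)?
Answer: 4/398161 ≈ 1.0046e-5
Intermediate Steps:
o(s) = (-10 + s)/(-3 + s)
1/((318 + o(5))²) = 1/((318 + (-10 + 5)/(-3 + 5))²) = 1/((318 - 5/2)²) = 1/((631/2)²) = 1/(398161/4) = 4/398161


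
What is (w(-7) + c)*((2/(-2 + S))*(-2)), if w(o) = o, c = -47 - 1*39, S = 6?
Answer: 93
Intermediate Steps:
c = -86 (c = -47 - 39 = -86)
(w(-7) + c)*((2/(-2 + S))*(-2)) = (-7 - 86)*((2/(-2 + 6))*(-2)) = -93*2/4*(-2) = -93*2*(1/4)*(-2) = -93*(-2)/2 = -93*(-1) = 93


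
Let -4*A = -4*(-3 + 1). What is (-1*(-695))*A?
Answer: -1390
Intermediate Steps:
A = -2 (A = -(-1)*(-3 + 1) = -(-1)*(-2) = -1/4*8 = -2)
(-1*(-695))*A = -1*(-695)*(-2) = 695*(-2) = -1390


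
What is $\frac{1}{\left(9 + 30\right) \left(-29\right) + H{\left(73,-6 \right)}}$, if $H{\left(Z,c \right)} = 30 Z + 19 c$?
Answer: $\frac{1}{945} \approx 0.0010582$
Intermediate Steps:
$H{\left(Z,c \right)} = 19 c + 30 Z$
$\frac{1}{\left(9 + 30\right) \left(-29\right) + H{\left(73,-6 \right)}} = \frac{1}{\left(9 + 30\right) \left(-29\right) + \left(19 \left(-6\right) + 30 \cdot 73\right)} = \frac{1}{39 \left(-29\right) + \left(-114 + 2190\right)} = \frac{1}{-1131 + 2076} = \frac{1}{945}$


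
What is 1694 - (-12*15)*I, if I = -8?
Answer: 254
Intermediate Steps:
1694 - (-12*15)*I = 1694 - (-12*15)*(-8) = 1694 - (-180)*(-8) = 1694 - 1*1440 = 1694 - 1440 = 254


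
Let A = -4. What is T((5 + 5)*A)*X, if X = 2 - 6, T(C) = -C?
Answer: -160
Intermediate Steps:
X = -4
T((5 + 5)*A)*X = -(5 + 5)*(-4)*(-4) = -10*(-4)*(-4) = -1*(-40)*(-4) = 40*(-4) = -160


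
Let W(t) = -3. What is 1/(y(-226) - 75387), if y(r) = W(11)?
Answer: -1/75390 ≈ -1.3264e-5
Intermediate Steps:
y(r) = -3
1/(y(-226) - 75387) = 1/(-3 - 75387) = 1/(-75390) = -1/75390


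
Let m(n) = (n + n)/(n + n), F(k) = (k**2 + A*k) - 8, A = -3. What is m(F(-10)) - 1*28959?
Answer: -28958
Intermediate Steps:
F(k) = -8 + k**2 - 3*k (F(k) = (k**2 - 3*k) - 8 = -8 + k**2 - 3*k)
m(n) = 1 (m(n) = (2*n)/((2*n)) = (2*n)*(1/(2*n)) = 1)
m(F(-10)) - 1*28959 = 1 - 1*28959 = 1 - 28959 = -28958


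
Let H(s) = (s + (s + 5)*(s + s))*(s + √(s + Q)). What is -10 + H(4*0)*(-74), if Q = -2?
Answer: -10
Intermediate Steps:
H(s) = (s + √(-2 + s))*(s + 2*s*(5 + s)) (H(s) = (s + (s + 5)*(s + s))*(s + √(s - 2)) = (s + (5 + s)*(2*s))*(s + √(-2 + s)) = (s + 2*s*(5 + s))*(s + √(-2 + s)) = (s + √(-2 + s))*(s + 2*s*(5 + s)))
-10 + H(4*0)*(-74) = -10 + ((4*0)*(2*(4*0)² + 11*(4*0) + 11*√(-2 + 4*0) + 2*(4*0)*√(-2 + 4*0)))*(-74) = -10 + (0*(2*0² + 11*0 + 11*√(-2 + 0) + 2*0*√(-2 + 0)))*(-74) = -10 + (0*(2*0 + 0 + 11*√(-2) + 2*0*√(-2)))*(-74) = -10 + (0*(0 + 0 + 11*(I*√2) + 2*0*(I*√2)))*(-74) = -10 + (0*(0 + 0 + 11*I*√2 + 0))*(-74) = -10 + (0*(11*I*√2))*(-74) = -10 + 0*(-74) = -10 + 0 = -10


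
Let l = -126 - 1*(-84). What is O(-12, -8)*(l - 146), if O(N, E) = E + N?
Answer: 3760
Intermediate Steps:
l = -42 (l = -126 + 84 = -42)
O(-12, -8)*(l - 146) = (-8 - 12)*(-42 - 146) = -20*(-188) = 3760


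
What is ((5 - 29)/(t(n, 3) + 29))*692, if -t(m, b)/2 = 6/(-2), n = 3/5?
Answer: -16608/35 ≈ -474.51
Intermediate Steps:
n = 3/5 (n = 3*(1/5) = 3/5 ≈ 0.60000)
t(m, b) = 6 (t(m, b) = -12/(-2) = -12*(-1)/2 = -2*(-3) = 6)
((5 - 29)/(t(n, 3) + 29))*692 = ((5 - 29)/(6 + 29))*692 = -24/35*692 = -16608/35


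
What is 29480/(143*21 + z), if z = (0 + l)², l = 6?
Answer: 29480/3039 ≈ 9.7006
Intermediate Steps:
z = 36 (z = (0 + 6)² = 6² = 36)
29480/(143*21 + z) = 29480/(143*21 + 36) = 29480/(3003 + 36) = 29480/3039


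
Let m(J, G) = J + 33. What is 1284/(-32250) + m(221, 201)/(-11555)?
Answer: -767604/12421625 ≈ -0.061796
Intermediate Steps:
m(J, G) = 33 + J
1284/(-32250) + m(221, 201)/(-11555) = 1284/(-32250) + (33 + 221)/(-11555) = 1284*(-1/32250) + 254*(-1/11555) = -214/5375 - 254/11555 = -767604/12421625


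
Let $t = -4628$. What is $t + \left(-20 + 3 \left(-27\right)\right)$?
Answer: $-4729$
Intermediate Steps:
$t + \left(-20 + 3 \left(-27\right)\right) = -4628 + \left(-20 + 3 \left(-27\right)\right) = -4628 - 101 = -4729$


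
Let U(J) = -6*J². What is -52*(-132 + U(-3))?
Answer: 9672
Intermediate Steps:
-52*(-132 + U(-3)) = -52*(-132 - 6*(-3)²) = -52*(-132 - 6*9) = -52*(-132 - 54) = -52*(-186) = 9672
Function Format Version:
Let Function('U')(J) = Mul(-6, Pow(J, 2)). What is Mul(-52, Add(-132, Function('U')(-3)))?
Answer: 9672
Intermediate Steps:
Mul(-52, Add(-132, Function('U')(-3))) = Mul(-52, Add(-132, Mul(-6, Pow(-3, 2)))) = Mul(-52, Add(-132, Mul(-6, 9))) = Mul(-52, Add(-132, -54)) = Mul(-52, -186) = 9672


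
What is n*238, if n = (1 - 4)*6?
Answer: -4284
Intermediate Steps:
n = -18 (n = -3*6 = -18)
n*238 = -18*238 = -4284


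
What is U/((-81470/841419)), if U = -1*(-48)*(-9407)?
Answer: 189965484792/40735 ≈ 4.6634e+6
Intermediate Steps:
U = -451536 (U = 48*(-9407) = -451536)
U/((-81470/841419)) = -451536/((-81470/841419)) = -451536/((-81470*1/841419)) = -451536/(-81470/841419) = -451536*(-841419/81470) = 189965484792/40735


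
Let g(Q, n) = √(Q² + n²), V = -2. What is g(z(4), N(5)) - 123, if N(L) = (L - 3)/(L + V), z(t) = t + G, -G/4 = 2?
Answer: -123 + 2*√37/3 ≈ -118.94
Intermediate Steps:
G = -8 (G = -4*2 = -8)
z(t) = -8 + t (z(t) = t - 8 = -8 + t)
N(L) = (-3 + L)/(-2 + L) (N(L) = (L - 3)/(L - 2) = (-3 + L)/(-2 + L))
g(z(4), N(5)) - 123 = √((-8 + 4)² + ((-3 + 5)/(-2 + 5))²) - 123 = √((-4)² + (2/3)²) - 123 = √(16 + ((⅓)*2)²) - 123 = √(16 + (⅔)²) - 123 = √(16 + 4/9) - 123 = √(148/9) - 123 = 2*√37/3 - 123 = -123 + 2*√37/3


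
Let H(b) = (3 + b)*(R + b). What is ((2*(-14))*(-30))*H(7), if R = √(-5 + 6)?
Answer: 67200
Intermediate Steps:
R = 1 (R = √1 = 1)
H(b) = (1 + b)*(3 + b) (H(b) = (3 + b)*(1 + b) = (1 + b)*(3 + b))
((2*(-14))*(-30))*H(7) = ((2*(-14))*(-30))*(3 + 7² + 4*7) = (-28*(-30))*(3 + 49 + 28) = 840*80 = 67200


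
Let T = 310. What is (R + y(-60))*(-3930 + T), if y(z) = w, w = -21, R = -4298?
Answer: 15634780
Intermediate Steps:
y(z) = -21
(R + y(-60))*(-3930 + T) = (-4298 - 21)*(-3930 + 310) = -4319*(-3620) = 15634780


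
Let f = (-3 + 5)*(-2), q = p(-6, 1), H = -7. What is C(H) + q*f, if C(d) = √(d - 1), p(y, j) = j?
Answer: -4 + 2*I*√2 ≈ -4.0 + 2.8284*I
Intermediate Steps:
q = 1
C(d) = √(-1 + d)
f = -4 (f = 2*(-2) = -4)
C(H) + q*f = √(-1 - 7) + 1*(-4) = √(-8) - 4 = 2*I*√2 - 4 = -4 + 2*I*√2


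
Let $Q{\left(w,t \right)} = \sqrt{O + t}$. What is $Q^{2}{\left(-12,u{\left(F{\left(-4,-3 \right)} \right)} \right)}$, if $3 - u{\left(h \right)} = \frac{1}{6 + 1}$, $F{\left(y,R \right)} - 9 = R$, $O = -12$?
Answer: $- \frac{64}{7} \approx -9.1429$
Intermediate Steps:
$F{\left(y,R \right)} = 9 + R$
$u{\left(h \right)} = \frac{20}{7}$ ($u{\left(h \right)} = 3 - \frac{1}{6 + 1} = 3 - \frac{1}{7} = \frac{20}{7}$)
$Q{\left(w,t \right)} = \sqrt{-12 + t}$
$Q^{2}{\left(-12,u{\left(F{\left(-4,-3 \right)} \right)} \right)} = \left(\sqrt{-12 + \frac{20}{7}}\right)^{2} = \left(\sqrt{- \frac{64}{7}}\right)^{2} = \left(\frac{8 i \sqrt{7}}{7}\right)^{2} = - \frac{64}{7}$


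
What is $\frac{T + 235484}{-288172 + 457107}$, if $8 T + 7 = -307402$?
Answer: $\frac{13951}{11960} \approx 1.1665$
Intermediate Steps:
$T = - \frac{307409}{8}$ ($T = - \frac{7}{8} + \frac{1}{8} \left(-307402\right) = - \frac{7}{8} - \frac{153701}{4} = - \frac{307409}{8} \approx -38426.0$)
$\frac{T + 235484}{-288172 + 457107} = \frac{- \frac{307409}{8} + 235484}{-288172 + 457107} = \frac{1576463}{8 \cdot 168935} = \frac{1576463}{8} \cdot \frac{1}{168935} = \frac{13951}{11960}$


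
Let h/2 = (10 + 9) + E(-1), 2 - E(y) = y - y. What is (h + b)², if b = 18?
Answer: 3600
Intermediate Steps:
E(y) = 2 (E(y) = 2 - (y - y) = 2 - 1*0 = 2 + 0 = 2)
h = 42 (h = 2*((10 + 9) + 2) = 2*(19 + 2) = 2*21 = 42)
(h + b)² = (42 + 18)² = 60² = 3600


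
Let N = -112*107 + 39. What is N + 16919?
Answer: 4974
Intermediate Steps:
N = -11945 (N = -11984 + 39 = -11945)
N + 16919 = -11945 + 16919 = 4974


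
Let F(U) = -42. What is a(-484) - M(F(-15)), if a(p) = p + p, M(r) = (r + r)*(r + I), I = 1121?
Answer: 89668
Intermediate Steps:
M(r) = 2*r*(1121 + r) (M(r) = (r + r)*(r + 1121) = (2*r)*(1121 + r) = 2*r*(1121 + r))
a(p) = 2*p
a(-484) - M(F(-15)) = 2*(-484) - 2*(-42)*(1121 - 42) = -968 - 2*(-42)*1079 = -968 - 1*(-90636) = -968 + 90636 = 89668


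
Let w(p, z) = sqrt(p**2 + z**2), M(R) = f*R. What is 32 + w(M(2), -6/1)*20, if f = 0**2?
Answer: 152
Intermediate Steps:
f = 0
M(R) = 0 (M(R) = 0*R = 0)
32 + w(M(2), -6/1)*20 = 32 + sqrt(0**2 + (-6/1)**2)*20 = 32 + sqrt(0 + (-6*1)**2)*20 = 32 + sqrt(0 + (-6)**2)*20 = 32 + sqrt(0 + 36)*20 = 32 + sqrt(36)*20 = 32 + 6*20 = 32 + 120 = 152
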